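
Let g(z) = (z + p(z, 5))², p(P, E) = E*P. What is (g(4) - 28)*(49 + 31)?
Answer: 43840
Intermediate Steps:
g(z) = 36*z² (g(z) = (z + 5*z)² = (6*z)² = 36*z²)
(g(4) - 28)*(49 + 31) = (36*4² - 28)*(49 + 31) = (36*16 - 28)*80 = (576 - 28)*80 = 548*80 = 43840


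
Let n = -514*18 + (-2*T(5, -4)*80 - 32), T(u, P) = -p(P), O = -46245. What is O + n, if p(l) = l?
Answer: -56169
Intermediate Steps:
T(u, P) = -P
n = -9924 (n = -514*18 + (-(-2)*(-4)*80 - 32) = -9252 + (-2*4*80 - 32) = -9252 + (-8*80 - 32) = -9252 + (-640 - 32) = -9252 - 672 = -9924)
O + n = -46245 - 9924 = -56169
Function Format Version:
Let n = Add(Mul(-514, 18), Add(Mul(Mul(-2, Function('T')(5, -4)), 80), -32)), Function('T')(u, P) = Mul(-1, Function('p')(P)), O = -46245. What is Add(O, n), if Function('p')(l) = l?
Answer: -56169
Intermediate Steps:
Function('T')(u, P) = Mul(-1, P)
n = -9924 (n = Add(Mul(-514, 18), Add(Mul(Mul(-2, Mul(-1, -4)), 80), -32)) = Add(-9252, Add(Mul(Mul(-2, 4), 80), -32)) = Add(-9252, Add(Mul(-8, 80), -32)) = Add(-9252, Add(-640, -32)) = Add(-9252, -672) = -9924)
Add(O, n) = Add(-46245, -9924) = -56169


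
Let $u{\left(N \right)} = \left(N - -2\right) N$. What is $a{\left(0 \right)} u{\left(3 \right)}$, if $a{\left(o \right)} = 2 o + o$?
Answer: $0$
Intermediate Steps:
$a{\left(o \right)} = 3 o$
$u{\left(N \right)} = N \left(2 + N\right)$ ($u{\left(N \right)} = \left(N + 2\right) N = \left(2 + N\right) N = N \left(2 + N\right)$)
$a{\left(0 \right)} u{\left(3 \right)} = 3 \cdot 0 \cdot 3 \left(2 + 3\right) = 0 \cdot 3 \cdot 5 = 0 \cdot 15 = 0$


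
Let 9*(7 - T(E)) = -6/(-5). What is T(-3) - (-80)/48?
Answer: 128/15 ≈ 8.5333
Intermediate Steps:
T(E) = 103/15 (T(E) = 7 - (-2)/(3*(-5)) = 7 - (-2)*(-1)/(3*5) = 7 - 1/9*6/5 = 7 - 2/15 = 103/15)
T(-3) - (-80)/48 = 103/15 - (-80)/48 = 103/15 - 40*(-1/24) = 103/15 + 5/3 = 128/15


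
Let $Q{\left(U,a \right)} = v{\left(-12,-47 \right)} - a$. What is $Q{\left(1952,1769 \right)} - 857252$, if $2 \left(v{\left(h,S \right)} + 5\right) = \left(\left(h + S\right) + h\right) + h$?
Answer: $- \frac{1718135}{2} \approx -8.5907 \cdot 10^{5}$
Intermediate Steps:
$v{\left(h,S \right)} = -5 + \frac{S}{2} + \frac{3 h}{2}$ ($v{\left(h,S \right)} = -5 + \frac{\left(\left(h + S\right) + h\right) + h}{2} = -5 + \frac{\left(\left(S + h\right) + h\right) + h}{2} = -5 + \frac{\left(S + 2 h\right) + h}{2} = -5 + \frac{S + 3 h}{2} = -5 + \left(\frac{S}{2} + \frac{3 h}{2}\right) = -5 + \frac{S}{2} + \frac{3 h}{2}$)
$Q{\left(U,a \right)} = - \frac{93}{2} - a$ ($Q{\left(U,a \right)} = \left(-5 + \frac{1}{2} \left(-47\right) + \frac{3}{2} \left(-12\right)\right) - a = \left(-5 - \frac{47}{2} - 18\right) - a = - \frac{93}{2} - a$)
$Q{\left(1952,1769 \right)} - 857252 = \left(- \frac{93}{2} - 1769\right) - 857252 = - \frac{3631}{2} - 857252 = - \frac{1718135}{2}$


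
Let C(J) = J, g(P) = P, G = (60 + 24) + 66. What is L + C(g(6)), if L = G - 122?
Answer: 34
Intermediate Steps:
G = 150 (G = 84 + 66 = 150)
L = 28 (L = 150 - 122 = 28)
L + C(g(6)) = 28 + 6 = 34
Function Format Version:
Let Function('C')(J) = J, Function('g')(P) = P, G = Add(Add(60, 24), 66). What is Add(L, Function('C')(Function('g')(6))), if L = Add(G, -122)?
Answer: 34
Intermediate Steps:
G = 150 (G = Add(84, 66) = 150)
L = 28 (L = Add(150, -122) = 28)
Add(L, Function('C')(Function('g')(6))) = Add(28, 6) = 34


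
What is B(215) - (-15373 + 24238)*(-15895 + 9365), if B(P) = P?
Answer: 57888665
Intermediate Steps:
B(215) - (-15373 + 24238)*(-15895 + 9365) = 215 - (-15373 + 24238)*(-15895 + 9365) = 215 - 8865*(-6530) = 215 - 1*(-57888450) = 215 + 57888450 = 57888665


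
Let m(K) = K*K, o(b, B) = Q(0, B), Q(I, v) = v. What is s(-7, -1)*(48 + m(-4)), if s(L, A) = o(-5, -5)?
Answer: -320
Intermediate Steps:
o(b, B) = B
s(L, A) = -5
m(K) = K²
s(-7, -1)*(48 + m(-4)) = -5*(48 + (-4)²) = -5*(48 + 16) = -5*64 = -320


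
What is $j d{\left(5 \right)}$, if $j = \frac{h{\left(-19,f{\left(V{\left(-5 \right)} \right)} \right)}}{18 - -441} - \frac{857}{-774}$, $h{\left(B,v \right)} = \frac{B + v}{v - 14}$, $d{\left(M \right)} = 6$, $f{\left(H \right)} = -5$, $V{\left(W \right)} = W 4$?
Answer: $\frac{277499}{41667} \approx 6.6599$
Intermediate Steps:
$V{\left(W \right)} = 4 W$
$h{\left(B,v \right)} = \frac{B + v}{-14 + v}$
$j = \frac{277499}{250002}$ ($j = \frac{\frac{1}{-14 - 5} \left(-19 - 5\right)}{18 - -441} - \frac{857}{-774} = \frac{\frac{1}{-19} \left(-24\right)}{18 + 441} - - \frac{857}{774} = \frac{\left(- \frac{1}{19}\right) \left(-24\right)}{459} + \frac{857}{774} = \frac{24}{19} \cdot \frac{1}{459} + \frac{857}{774} = \frac{8}{2907} + \frac{857}{774} = \frac{277499}{250002} \approx 1.11$)
$j d{\left(5 \right)} = \frac{277499}{250002} \cdot 6 = \frac{277499}{41667}$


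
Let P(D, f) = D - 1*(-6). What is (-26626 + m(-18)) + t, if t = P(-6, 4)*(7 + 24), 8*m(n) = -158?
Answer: -106583/4 ≈ -26646.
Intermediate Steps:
m(n) = -79/4 (m(n) = (⅛)*(-158) = -79/4)
P(D, f) = 6 + D (P(D, f) = D + 6 = 6 + D)
t = 0 (t = (6 - 6)*(7 + 24) = 0*31 = 0)
(-26626 + m(-18)) + t = (-26626 - 79/4) + 0 = -106583/4 + 0 = -106583/4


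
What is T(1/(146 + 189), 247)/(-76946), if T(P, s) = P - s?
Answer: 41372/12888455 ≈ 0.0032100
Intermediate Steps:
T(1/(146 + 189), 247)/(-76946) = (1/(146 + 189) - 1*247)/(-76946) = (1/335 - 247)*(-1/76946) = -82744/335*(-1/76946) = 41372/12888455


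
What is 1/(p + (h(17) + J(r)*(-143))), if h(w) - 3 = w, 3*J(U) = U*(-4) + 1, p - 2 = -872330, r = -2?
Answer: -1/872737 ≈ -1.1458e-6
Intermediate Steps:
p = -872328 (p = 2 - 872330 = -872328)
J(U) = ⅓ - 4*U/3 (J(U) = (U*(-4) + 1)/3 = (-4*U + 1)/3 = (1 - 4*U)/3 = ⅓ - 4*U/3)
h(w) = 3 + w
1/(p + (h(17) + J(r)*(-143))) = 1/(-872328 + ((3 + 17) + (⅓ - 4/3*(-2))*(-143))) = 1/(-872328 + (20 + (⅓ + 8/3)*(-143))) = 1/(-872328 + (20 + 3*(-143))) = 1/(-872328 + (20 - 429)) = 1/(-872328 - 409) = 1/(-872737) = -1/872737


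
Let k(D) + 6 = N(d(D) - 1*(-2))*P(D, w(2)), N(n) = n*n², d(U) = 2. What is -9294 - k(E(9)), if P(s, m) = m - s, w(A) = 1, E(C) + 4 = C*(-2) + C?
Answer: -10184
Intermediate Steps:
E(C) = -4 - C (E(C) = -4 + (C*(-2) + C) = -4 + (-2*C + C) = -4 - C)
N(n) = n³
k(D) = 58 - 64*D (k(D) = -6 + (2 - 1*(-2))³*(1 - D) = -6 + (2 + 2)³*(1 - D) = -6 + 4³*(1 - D) = -6 + 64*(1 - D) = -6 + (64 - 64*D) = 58 - 64*D)
-9294 - k(E(9)) = -9294 - (58 - 64*(-4 - 1*9)) = -9294 - (58 - 64*(-4 - 9)) = -9294 - (58 - 64*(-13)) = -9294 - (58 + 832) = -9294 - 1*890 = -9294 - 890 = -10184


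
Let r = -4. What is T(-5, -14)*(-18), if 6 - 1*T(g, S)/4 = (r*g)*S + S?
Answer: -21600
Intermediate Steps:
T(g, S) = 24 - 4*S + 16*S*g (T(g, S) = 24 - 4*((-4*g)*S + S) = 24 - 4*(-4*S*g + S) = 24 - 4*(S - 4*S*g) = 24 + (-4*S + 16*S*g) = 24 - 4*S + 16*S*g)
T(-5, -14)*(-18) = (24 - 4*(-14) + 16*(-14)*(-5))*(-18) = (24 + 56 + 1120)*(-18) = 1200*(-18) = -21600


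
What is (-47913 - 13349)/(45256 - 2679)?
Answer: -61262/42577 ≈ -1.4389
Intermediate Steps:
(-47913 - 13349)/(45256 - 2679) = -61262/42577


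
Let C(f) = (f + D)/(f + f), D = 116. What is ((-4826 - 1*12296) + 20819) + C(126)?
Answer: 465943/126 ≈ 3698.0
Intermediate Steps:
C(f) = (116 + f)/(2*f) (C(f) = (f + 116)/(f + f) = (116 + f)/((2*f)) = (116 + f)*(1/(2*f)) = (116 + f)/(2*f))
((-4826 - 1*12296) + 20819) + C(126) = ((-4826 - 1*12296) + 20819) + (1/2)*(116 + 126)/126 = ((-4826 - 12296) + 20819) + (1/2)*(1/126)*242 = (-17122 + 20819) + 121/126 = 3697 + 121/126 = 465943/126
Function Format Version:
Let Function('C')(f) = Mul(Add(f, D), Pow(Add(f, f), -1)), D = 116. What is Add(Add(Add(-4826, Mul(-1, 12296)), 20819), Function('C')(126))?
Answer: Rational(465943, 126) ≈ 3698.0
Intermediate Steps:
Function('C')(f) = Mul(Rational(1, 2), Pow(f, -1), Add(116, f)) (Function('C')(f) = Mul(Add(f, 116), Pow(Add(f, f), -1)) = Mul(Add(116, f), Pow(Mul(2, f), -1)) = Mul(Add(116, f), Mul(Rational(1, 2), Pow(f, -1))) = Mul(Rational(1, 2), Pow(f, -1), Add(116, f)))
Add(Add(Add(-4826, Mul(-1, 12296)), 20819), Function('C')(126)) = Add(Add(Add(-4826, Mul(-1, 12296)), 20819), Mul(Rational(1, 2), Pow(126, -1), Add(116, 126))) = Add(Add(Add(-4826, -12296), 20819), Mul(Rational(1, 2), Rational(1, 126), 242)) = Add(Add(-17122, 20819), Rational(121, 126)) = Add(3697, Rational(121, 126)) = Rational(465943, 126)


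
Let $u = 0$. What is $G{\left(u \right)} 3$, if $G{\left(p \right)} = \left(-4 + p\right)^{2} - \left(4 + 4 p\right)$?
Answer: $36$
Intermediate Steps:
$G{\left(p \right)} = -4 + \left(-4 + p\right)^{2} - 4 p$ ($G{\left(p \right)} = \left(-4 + p\right)^{2} - \left(4 + 4 p\right) = -4 + \left(-4 + p\right)^{2} - 4 p$)
$G{\left(u \right)} 3 = \left(12 + 0^{2} - 0\right) 3 = \left(12 + 0 + 0\right) 3 = 12 \cdot 3 = 36$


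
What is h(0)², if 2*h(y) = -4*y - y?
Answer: 0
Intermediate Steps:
h(y) = -5*y/2 (h(y) = (-4*y - y)/2 = (-5*y)/2 = -5*y/2)
h(0)² = (-5/2*0)² = 0² = 0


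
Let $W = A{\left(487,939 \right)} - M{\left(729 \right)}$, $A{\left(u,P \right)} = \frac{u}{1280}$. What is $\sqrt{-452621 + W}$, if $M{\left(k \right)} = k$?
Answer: $\frac{i \sqrt{2901437565}}{80} \approx 673.31 i$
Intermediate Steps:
$A{\left(u,P \right)} = \frac{u}{1280}$ ($A{\left(u,P \right)} = u \frac{1}{1280} = \frac{u}{1280}$)
$W = - \frac{932633}{1280}$ ($W = \frac{1}{1280} \cdot 487 - 729 = \frac{487}{1280} - 729 = - \frac{932633}{1280} \approx -728.62$)
$\sqrt{-452621 + W} = \sqrt{-452621 - \frac{932633}{1280}} = \sqrt{- \frac{580287513}{1280}} = \frac{i \sqrt{2901437565}}{80}$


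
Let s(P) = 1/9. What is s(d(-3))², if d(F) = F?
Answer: 1/81 ≈ 0.012346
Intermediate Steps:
s(P) = ⅑
s(d(-3))² = (⅑)² = 1/81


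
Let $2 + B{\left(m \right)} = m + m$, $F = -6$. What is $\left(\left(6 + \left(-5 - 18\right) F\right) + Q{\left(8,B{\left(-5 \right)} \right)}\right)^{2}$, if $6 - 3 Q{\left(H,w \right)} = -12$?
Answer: $22500$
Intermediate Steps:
$B{\left(m \right)} = -2 + 2 m$ ($B{\left(m \right)} = -2 + \left(m + m\right) = -2 + 2 m$)
$Q{\left(H,w \right)} = 6$ ($Q{\left(H,w \right)} = 2 - -4 = 2 + 4 = 6$)
$\left(\left(6 + \left(-5 - 18\right) F\right) + Q{\left(8,B{\left(-5 \right)} \right)}\right)^{2} = \left(\left(6 + \left(-5 - 18\right) \left(-6\right)\right) + 6\right)^{2} = \left(\left(6 - -138\right) + 6\right)^{2} = \left(\left(6 + 138\right) + 6\right)^{2} = \left(144 + 6\right)^{2} = 150^{2} = 22500$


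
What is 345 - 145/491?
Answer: 169250/491 ≈ 344.70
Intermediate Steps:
345 - 145/491 = 169250/491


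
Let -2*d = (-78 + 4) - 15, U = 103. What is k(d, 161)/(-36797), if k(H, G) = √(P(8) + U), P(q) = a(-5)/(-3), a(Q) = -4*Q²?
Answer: -√1227/110391 ≈ -0.00031731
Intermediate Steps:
P(q) = 100/3 (P(q) = -4*(-5)²/(-3) = -4*25*(-⅓) = -100*(-⅓) = 100/3)
d = 89/2 (d = -((-78 + 4) - 15)/2 = -(-74 - 15)/2 = -½*(-89) = 89/2 ≈ 44.500)
k(H, G) = √1227/3 (k(H, G) = √(100/3 + 103) = √(409/3) = √1227/3)
k(d, 161)/(-36797) = (√1227/3)/(-36797) = (√1227/3)*(-1/36797) = -√1227/110391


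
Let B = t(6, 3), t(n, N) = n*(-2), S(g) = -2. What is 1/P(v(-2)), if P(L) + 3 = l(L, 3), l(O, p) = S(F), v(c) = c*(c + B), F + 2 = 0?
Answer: -⅕ ≈ -0.20000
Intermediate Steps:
F = -2 (F = -2 + 0 = -2)
t(n, N) = -2*n
B = -12 (B = -2*6 = -12)
v(c) = c*(-12 + c) (v(c) = c*(c - 12) = c*(-12 + c))
l(O, p) = -2
P(L) = -5 (P(L) = -3 - 2 = -5)
1/P(v(-2)) = 1/(-5) = -⅕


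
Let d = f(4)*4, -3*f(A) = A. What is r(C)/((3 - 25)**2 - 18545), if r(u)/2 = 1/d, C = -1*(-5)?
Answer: 3/144488 ≈ 2.0763e-5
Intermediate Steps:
f(A) = -A/3
C = 5
d = -16/3 (d = -1/3*4*4 = -4/3*4 = -16/3 ≈ -5.3333)
r(u) = -3/8 (r(u) = 2/(-16/3) = 2*(-3/16) = -3/8)
r(C)/((3 - 25)**2 - 18545) = -3/8/((3 - 25)**2 - 18545) = -3/8/((-22)**2 - 18545) = -3/8/(484 - 18545) = -3/8/(-18061) = -1/18061*(-3/8) = 3/144488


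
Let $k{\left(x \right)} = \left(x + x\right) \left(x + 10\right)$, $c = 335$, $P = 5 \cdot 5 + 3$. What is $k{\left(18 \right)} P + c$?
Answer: $28559$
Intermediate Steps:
$P = 28$ ($P = 25 + 3 = 28$)
$k{\left(x \right)} = 2 x \left(10 + x\right)$
$k{\left(18 \right)} P + c = 2 \cdot 18 \left(10 + 18\right) 28 + 335 = 2 \cdot 18 \cdot 28 \cdot 28 + 335 = 1008 \cdot 28 + 335 = 28224 + 335 = 28559$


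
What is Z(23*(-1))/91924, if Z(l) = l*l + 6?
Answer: 535/91924 ≈ 0.0058200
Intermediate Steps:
Z(l) = 6 + l² (Z(l) = l² + 6 = 6 + l²)
Z(23*(-1))/91924 = (6 + (23*(-1))²)/91924 = (6 + (-23)²)*(1/91924) = (6 + 529)*(1/91924) = 535*(1/91924) = 535/91924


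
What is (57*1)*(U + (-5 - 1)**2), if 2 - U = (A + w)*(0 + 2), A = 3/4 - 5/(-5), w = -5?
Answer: 5073/2 ≈ 2536.5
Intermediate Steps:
A = 7/4 (A = 3*(1/4) - 5*(-1/5) = 3/4 + 1 = 7/4 ≈ 1.7500)
U = 17/2 (U = 2 - (7/4 - 5)*(0 + 2) = 2 - (-13)*2/4 = 2 - 1*(-13/2) = 2 + 13/2 = 17/2 ≈ 8.5000)
(57*1)*(U + (-5 - 1)**2) = (57*1)*(17/2 + (-5 - 1)**2) = 57*(17/2 + (-6)**2) = 57*(17/2 + 36) = 57*(89/2) = 5073/2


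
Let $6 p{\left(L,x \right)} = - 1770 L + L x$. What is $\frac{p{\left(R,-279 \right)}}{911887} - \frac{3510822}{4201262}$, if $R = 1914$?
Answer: $- \frac{2973774011718}{1915538100697} \approx -1.5524$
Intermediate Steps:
$p{\left(L,x \right)} = - 295 L + \frac{L x}{6}$ ($p{\left(L,x \right)} = \frac{- 1770 L + L x}{6} = - 295 L + \frac{L x}{6}$)
$\frac{p{\left(R,-279 \right)}}{911887} - \frac{3510822}{4201262} = \frac{\frac{1}{6} \cdot 1914 \left(-1770 - 279\right)}{911887} - \frac{3510822}{4201262} = \frac{1}{6} \cdot 1914 \left(-2049\right) \frac{1}{911887} - \frac{1755411}{2100631} = \left(-653631\right) \frac{1}{911887} - \frac{1755411}{2100631} = - \frac{653631}{911887} - \frac{1755411}{2100631} = - \frac{2973774011718}{1915538100697}$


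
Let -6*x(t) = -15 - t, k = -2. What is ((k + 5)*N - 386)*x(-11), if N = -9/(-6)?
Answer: -763/3 ≈ -254.33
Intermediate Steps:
N = 3/2 (N = -9*(-⅙) = 3/2 ≈ 1.5000)
x(t) = 5/2 + t/6 (x(t) = -(-15 - t)/6 = 5/2 + t/6)
((k + 5)*N - 386)*x(-11) = ((-2 + 5)*(3/2) - 386)*(5/2 + (⅙)*(-11)) = (3*(3/2) - 386)*(5/2 - 11/6) = (9/2 - 386)*(⅔) = -763/2*⅔ = -763/3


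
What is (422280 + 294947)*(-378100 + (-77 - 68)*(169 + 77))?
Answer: -296767015790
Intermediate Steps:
(422280 + 294947)*(-378100 + (-77 - 68)*(169 + 77)) = 717227*(-378100 - 145*246) = 717227*(-378100 - 35670) = 717227*(-413770) = -296767015790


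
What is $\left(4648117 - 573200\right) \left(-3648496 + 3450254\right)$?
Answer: $-807819695914$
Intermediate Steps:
$\left(4648117 - 573200\right) \left(-3648496 + 3450254\right) = \left(4648117 - 573200\right) \left(-198242\right) = 4074917 \left(-198242\right) = -807819695914$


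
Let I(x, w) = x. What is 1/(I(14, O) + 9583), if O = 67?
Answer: 1/9597 ≈ 0.00010420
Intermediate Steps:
1/(I(14, O) + 9583) = 1/(14 + 9583) = 1/9597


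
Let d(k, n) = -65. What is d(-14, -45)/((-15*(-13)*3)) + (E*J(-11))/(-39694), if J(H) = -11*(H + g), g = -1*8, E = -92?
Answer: 66679/178623 ≈ 0.37329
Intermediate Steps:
g = -8
J(H) = 88 - 11*H (J(H) = -11*(H - 8) = -11*(-8 + H) = 88 - 11*H)
d(-14, -45)/((-15*(-13)*3)) + (E*J(-11))/(-39694) = -65/(-15*(-13)*3) - 92*(88 - 11*(-11))/(-39694) = -65/(195*3) - 92*(88 + 121)*(-1/39694) = -65/585 - 92*209*(-1/39694) = -65*1/585 - 19228*(-1/39694) = -⅑ + 9614/19847 = 66679/178623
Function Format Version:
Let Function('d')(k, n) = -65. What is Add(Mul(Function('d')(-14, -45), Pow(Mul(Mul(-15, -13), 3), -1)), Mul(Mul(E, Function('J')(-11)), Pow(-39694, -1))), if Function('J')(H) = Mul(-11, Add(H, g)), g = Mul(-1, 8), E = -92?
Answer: Rational(66679, 178623) ≈ 0.37329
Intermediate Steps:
g = -8
Function('J')(H) = Add(88, Mul(-11, H)) (Function('J')(H) = Mul(-11, Add(H, -8)) = Mul(-11, Add(-8, H)) = Add(88, Mul(-11, H)))
Add(Mul(Function('d')(-14, -45), Pow(Mul(Mul(-15, -13), 3), -1)), Mul(Mul(E, Function('J')(-11)), Pow(-39694, -1))) = Add(Mul(-65, Pow(Mul(Mul(-15, -13), 3), -1)), Mul(Mul(-92, Add(88, Mul(-11, -11))), Pow(-39694, -1))) = Add(Mul(-65, Pow(Mul(195, 3), -1)), Mul(Mul(-92, Add(88, 121)), Rational(-1, 39694))) = Add(Mul(-65, Pow(585, -1)), Mul(Mul(-92, 209), Rational(-1, 39694))) = Add(Mul(-65, Rational(1, 585)), Mul(-19228, Rational(-1, 39694))) = Add(Rational(-1, 9), Rational(9614, 19847)) = Rational(66679, 178623)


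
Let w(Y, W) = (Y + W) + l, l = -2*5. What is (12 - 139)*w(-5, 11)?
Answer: 508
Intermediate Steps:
l = -10
w(Y, W) = -10 + W + Y (w(Y, W) = (Y + W) - 10 = (W + Y) - 10 = -10 + W + Y)
(12 - 139)*w(-5, 11) = (12 - 139)*(-10 + 11 - 5) = -127*(-4) = 508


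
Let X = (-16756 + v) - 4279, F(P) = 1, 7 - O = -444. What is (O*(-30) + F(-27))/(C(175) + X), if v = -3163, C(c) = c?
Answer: 13529/24023 ≈ 0.56317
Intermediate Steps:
O = 451 (O = 7 - 1*(-444) = 7 + 444 = 451)
X = -24198 (X = (-16756 - 3163) - 4279 = -19919 - 4279 = -24198)
(O*(-30) + F(-27))/(C(175) + X) = (451*(-30) + 1)/(175 - 24198) = (-13530 + 1)/(-24023) = -13529*(-1/24023) = 13529/24023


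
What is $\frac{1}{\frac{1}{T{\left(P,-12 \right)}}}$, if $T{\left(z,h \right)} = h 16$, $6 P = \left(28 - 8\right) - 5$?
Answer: $-192$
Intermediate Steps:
$P = \frac{5}{2}$ ($P = \frac{\left(28 - 8\right) - 5}{6} = \frac{20 - 5}{6} = \frac{1}{6} \cdot 15 = \frac{5}{2} \approx 2.5$)
$T{\left(z,h \right)} = 16 h$
$\frac{1}{\frac{1}{T{\left(P,-12 \right)}}} = \frac{1}{\frac{1}{16 \left(-12\right)}} = \frac{1}{\frac{1}{-192}} = \frac{1}{- \frac{1}{192}} = -192$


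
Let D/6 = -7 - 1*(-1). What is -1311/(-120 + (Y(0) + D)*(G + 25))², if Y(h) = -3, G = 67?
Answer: -437/4583088 ≈ -9.5351e-5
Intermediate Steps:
D = -36 (D = 6*(-7 - 1*(-1)) = 6*(-7 + 1) = 6*(-6) = -36)
-1311/(-120 + (Y(0) + D)*(G + 25))² = -1311/(-120 + (-3 - 36)*(67 + 25))² = -1311/(-120 - 39*92)² = -1311/(-120 - 3588)² = -1311/((-3708)²) = -1311/13749264 = -1311*1/13749264 = -437/4583088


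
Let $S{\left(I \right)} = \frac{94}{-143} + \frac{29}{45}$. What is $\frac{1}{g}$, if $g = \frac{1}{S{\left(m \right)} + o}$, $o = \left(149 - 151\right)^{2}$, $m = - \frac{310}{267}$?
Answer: $\frac{25657}{6435} \approx 3.9871$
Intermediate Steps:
$m = - \frac{310}{267}$ ($m = \left(-310\right) \frac{1}{267} = - \frac{310}{267} \approx -1.161$)
$S{\left(I \right)} = - \frac{83}{6435}$ ($S{\left(I \right)} = 94 \left(- \frac{1}{143}\right) + 29 \cdot \frac{1}{45} = - \frac{94}{143} + \frac{29}{45} = - \frac{83}{6435}$)
$o = 4$ ($o = \left(-2\right)^{2} = 4$)
$g = \frac{6435}{25657}$ ($g = \frac{1}{- \frac{83}{6435} + 4} = \frac{1}{\frac{25657}{6435}} = \frac{6435}{25657} \approx 0.25081$)
$\frac{1}{g} = \frac{1}{\frac{6435}{25657}} = \frac{25657}{6435}$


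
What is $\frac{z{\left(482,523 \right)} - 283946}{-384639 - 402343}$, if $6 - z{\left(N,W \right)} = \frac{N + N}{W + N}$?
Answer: $\frac{142680332}{395458455} \approx 0.3608$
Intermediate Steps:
$z{\left(N,W \right)} = 6 - \frac{2 N}{N + W}$ ($z{\left(N,W \right)} = 6 - \frac{N + N}{W + N} = 6 - \frac{2 N}{N + W}$)
$\frac{z{\left(482,523 \right)} - 283946}{-384639 - 402343} = \frac{\frac{2 \left(2 \cdot 482 + 3 \cdot 523\right)}{482 + 523} - 283946}{-384639 - 402343} = \frac{\frac{2 \left(964 + 1569\right)}{1005} - 283946}{-786982} = \left(2 \cdot \frac{1}{1005} \cdot 2533 - 283946\right) \left(- \frac{1}{786982}\right) = \left(\frac{5066}{1005} - 283946\right) \left(- \frac{1}{786982}\right) = \left(- \frac{285360664}{1005}\right) \left(- \frac{1}{786982}\right) = \frac{142680332}{395458455}$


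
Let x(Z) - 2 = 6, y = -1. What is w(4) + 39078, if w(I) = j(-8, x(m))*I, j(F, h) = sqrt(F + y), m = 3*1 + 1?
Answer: 39078 + 12*I ≈ 39078.0 + 12.0*I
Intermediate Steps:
m = 4 (m = 3 + 1 = 4)
x(Z) = 8 (x(Z) = 2 + 6 = 8)
j(F, h) = sqrt(-1 + F) (j(F, h) = sqrt(F - 1) = sqrt(-1 + F))
w(I) = 3*I*I (w(I) = sqrt(-1 - 8)*I = sqrt(-9)*I = (3*I)*I = 3*I*I)
w(4) + 39078 = 3*I*4 + 39078 = 12*I + 39078 = 39078 + 12*I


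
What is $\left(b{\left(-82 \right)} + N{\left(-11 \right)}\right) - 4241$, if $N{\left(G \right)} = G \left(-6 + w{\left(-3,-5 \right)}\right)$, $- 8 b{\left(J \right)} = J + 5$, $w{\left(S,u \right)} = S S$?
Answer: $- \frac{34115}{8} \approx -4264.4$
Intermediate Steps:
$w{\left(S,u \right)} = S^{2}$
$b{\left(J \right)} = - \frac{5}{8} - \frac{J}{8}$ ($b{\left(J \right)} = - \frac{J + 5}{8} = - \frac{5 + J}{8} = - \frac{5}{8} - \frac{J}{8}$)
$N{\left(G \right)} = 3 G$ ($N{\left(G \right)} = G \left(-6 + \left(-3\right)^{2}\right) = G \left(-6 + 9\right) = G 3 = 3 G$)
$\left(b{\left(-82 \right)} + N{\left(-11 \right)}\right) - 4241 = \left(\left(- \frac{5}{8} - - \frac{41}{4}\right) + 3 \left(-11\right)\right) - 4241 = \left(\left(- \frac{5}{8} + \frac{41}{4}\right) - 33\right) - 4241 = \left(\frac{77}{8} - 33\right) - 4241 = - \frac{187}{8} - 4241 = - \frac{34115}{8}$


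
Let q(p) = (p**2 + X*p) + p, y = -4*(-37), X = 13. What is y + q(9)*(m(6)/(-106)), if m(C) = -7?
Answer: 17137/106 ≈ 161.67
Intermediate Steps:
y = 148
q(p) = p**2 + 14*p (q(p) = (p**2 + 13*p) + p = p**2 + 14*p)
y + q(9)*(m(6)/(-106)) = 148 + (9*(14 + 9))*(-7/(-106)) = 148 + (9*23)*(-7*(-1/106)) = 148 + 207*(7/106) = 148 + 1449/106 = 17137/106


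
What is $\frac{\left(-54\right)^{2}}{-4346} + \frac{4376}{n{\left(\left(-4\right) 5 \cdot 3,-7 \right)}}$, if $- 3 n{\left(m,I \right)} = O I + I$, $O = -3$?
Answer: $- \frac{14273778}{15211} \approx -938.38$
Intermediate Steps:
$n{\left(m,I \right)} = \frac{2 I}{3}$ ($n{\left(m,I \right)} = - \frac{- 3 I + I}{3} = - \frac{\left(-2\right) I}{3} = \frac{2 I}{3}$)
$\frac{\left(-54\right)^{2}}{-4346} + \frac{4376}{n{\left(\left(-4\right) 5 \cdot 3,-7 \right)}} = \frac{\left(-54\right)^{2}}{-4346} + \frac{4376}{\frac{2}{3} \left(-7\right)} = 2916 \left(- \frac{1}{4346}\right) + \frac{4376}{- \frac{14}{3}} = - \frac{1458}{2173} + 4376 \left(- \frac{3}{14}\right) = - \frac{1458}{2173} - \frac{6564}{7} = - \frac{14273778}{15211}$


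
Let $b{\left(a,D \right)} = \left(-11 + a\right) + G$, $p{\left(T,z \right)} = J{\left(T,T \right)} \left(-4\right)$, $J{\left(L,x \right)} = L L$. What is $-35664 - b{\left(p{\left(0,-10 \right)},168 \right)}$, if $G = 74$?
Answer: $-35727$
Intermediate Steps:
$J{\left(L,x \right)} = L^{2}$
$p{\left(T,z \right)} = - 4 T^{2}$ ($p{\left(T,z \right)} = T^{2} \left(-4\right) = - 4 T^{2}$)
$b{\left(a,D \right)} = 63 + a$ ($b{\left(a,D \right)} = \left(-11 + a\right) + 74 = 63 + a$)
$-35664 - b{\left(p{\left(0,-10 \right)},168 \right)} = -35664 - \left(63 - 4 \cdot 0^{2}\right) = -35664 - \left(63 - 0\right) = -35664 - \left(63 + 0\right) = -35664 - 63 = -35727$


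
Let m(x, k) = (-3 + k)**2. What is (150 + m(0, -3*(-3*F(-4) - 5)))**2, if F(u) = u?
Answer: 527076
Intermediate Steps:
(150 + m(0, -3*(-3*F(-4) - 5)))**2 = (150 + (-3 - 3*(-3*(-4) - 5))**2)**2 = (150 + (-3 - 3*(12 - 5))**2)**2 = (150 + (-3 - 3*7)**2)**2 = (150 + (-3 - 21)**2)**2 = (150 + (-24)**2)**2 = (150 + 576)**2 = 726**2 = 527076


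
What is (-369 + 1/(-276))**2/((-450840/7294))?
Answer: -7565631495835/3434318784 ≈ -2202.9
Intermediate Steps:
(-369 + 1/(-276))**2/((-450840/7294)) = (-369 - 1/276)**2/((-450840*1/7294)) = (-101845/276)**2/(-225420/3647) = (10372404025/76176)*(-3647/225420) = -7565631495835/3434318784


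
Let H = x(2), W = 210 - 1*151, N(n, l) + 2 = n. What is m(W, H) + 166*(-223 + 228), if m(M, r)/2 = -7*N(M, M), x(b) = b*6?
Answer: 32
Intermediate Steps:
N(n, l) = -2 + n
x(b) = 6*b
W = 59 (W = 210 - 151 = 59)
H = 12 (H = 6*2 = 12)
m(M, r) = 28 - 14*M (m(M, r) = 2*(-7*(-2 + M)) = 2*(14 - 7*M) = 28 - 14*M)
m(W, H) + 166*(-223 + 228) = (28 - 14*59) + 166*(-223 + 228) = (28 - 826) + 166*5 = -798 + 830 = 32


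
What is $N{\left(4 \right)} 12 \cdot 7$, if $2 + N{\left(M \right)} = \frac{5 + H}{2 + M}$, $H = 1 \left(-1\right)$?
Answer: $-112$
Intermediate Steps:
$H = -1$
$N{\left(M \right)} = -2 + \frac{4}{2 + M}$ ($N{\left(M \right)} = -2 + \frac{5 - 1}{2 + M} = -2 + \frac{4}{2 + M}$)
$N{\left(4 \right)} 12 \cdot 7 = \left(-2\right) 4 \frac{1}{2 + 4} \cdot 12 \cdot 7 = \left(-2\right) 4 \cdot \frac{1}{6} \cdot 84 = \left(- \frac{4}{3}\right) 84 = -112$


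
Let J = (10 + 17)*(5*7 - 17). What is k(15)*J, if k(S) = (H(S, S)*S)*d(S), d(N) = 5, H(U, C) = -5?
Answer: -182250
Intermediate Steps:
J = 486 (J = 27*(35 - 17) = 27*18 = 486)
k(S) = -25*S (k(S) = -5*S*5 = -25*S)
k(15)*J = -25*15*486 = -375*486 = -182250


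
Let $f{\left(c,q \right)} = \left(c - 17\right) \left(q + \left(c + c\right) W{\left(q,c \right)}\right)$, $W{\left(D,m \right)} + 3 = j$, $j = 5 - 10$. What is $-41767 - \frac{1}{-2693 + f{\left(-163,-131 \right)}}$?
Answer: $- \frac{18734713150}{448553} \approx -41767.0$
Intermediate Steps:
$j = -5$ ($j = 5 - 10 = -5$)
$W{\left(D,m \right)} = -8$ ($W{\left(D,m \right)} = -3 - 5 = -8$)
$f{\left(c,q \right)} = \left(-17 + c\right) \left(q - 16 c\right)$ ($f{\left(c,q \right)} = \left(c - 17\right) \left(q + \left(c + c\right) \left(-8\right)\right) = \left(-17 + c\right) \left(q + 2 c \left(-8\right)\right) = \left(-17 + c\right) \left(q - 16 c\right)$)
$-41767 - \frac{1}{-2693 + f{\left(-163,-131 \right)}} = -41767 - \frac{1}{-2693 - \left(20756 + 425104\right)} = -41767 - \frac{1}{-2693 + \left(2227 - 425104 - 44336 + 21353\right)} = -41767 - \frac{1}{-2693 - 445860} = -41767 - \frac{1}{-448553} = -41767 - - \frac{1}{448553} = -41767 + \frac{1}{448553} = - \frac{18734713150}{448553}$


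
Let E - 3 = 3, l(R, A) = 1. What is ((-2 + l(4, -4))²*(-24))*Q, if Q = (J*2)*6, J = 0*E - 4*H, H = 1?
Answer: 1152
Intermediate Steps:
E = 6 (E = 3 + 3 = 6)
J = -4 (J = 0*6 - 4*1 = 0 - 4 = -4)
Q = -48 (Q = -4*2*6 = -8*6 = -48)
((-2 + l(4, -4))²*(-24))*Q = ((-2 + 1)²*(-24))*(-48) = ((-1)²*(-24))*(-48) = (1*(-24))*(-48) = -24*(-48) = 1152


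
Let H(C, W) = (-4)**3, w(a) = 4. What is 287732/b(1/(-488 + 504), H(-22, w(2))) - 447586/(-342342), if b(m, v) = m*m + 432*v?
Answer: -11024370222641/1211528995677 ≈ -9.0995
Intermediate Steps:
H(C, W) = -64
b(m, v) = m**2 + 432*v
287732/b(1/(-488 + 504), H(-22, w(2))) - 447586/(-342342) = 287732/((1/(-488 + 504))**2 + 432*(-64)) - 447586/(-342342) = 287732/((1/16)**2 - 27648) - 447586*(-1/342342) = 287732/((1/16)**2 - 27648) + 223793/171171 = 287732/(1/256 - 27648) + 223793/171171 = 287732/(-7077887/256) + 223793/171171 = 287732*(-256/7077887) + 223793/171171 = -73659392/7077887 + 223793/171171 = -11024370222641/1211528995677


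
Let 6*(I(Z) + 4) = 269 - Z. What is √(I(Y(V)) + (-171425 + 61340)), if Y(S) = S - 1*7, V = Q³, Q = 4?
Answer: I*√990483/3 ≈ 331.74*I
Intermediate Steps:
V = 64 (V = 4³ = 64)
Y(S) = -7 + S (Y(S) = S - 7 = -7 + S)
I(Z) = 245/6 - Z/6 (I(Z) = -4 + (269 - Z)/6 = -4 + (269/6 - Z/6) = 245/6 - Z/6)
√(I(Y(V)) + (-171425 + 61340)) = √((245/6 - (-7 + 64)/6) + (-171425 + 61340)) = √((245/6 - ⅙*57) - 110085) = √((245/6 - 19/2) - 110085) = √(94/3 - 110085) = √(-330161/3) = I*√990483/3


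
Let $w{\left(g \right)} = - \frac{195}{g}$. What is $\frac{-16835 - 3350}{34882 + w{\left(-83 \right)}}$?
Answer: $- \frac{1675355}{2895401} \approx -0.57863$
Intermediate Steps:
$\frac{-16835 - 3350}{34882 + w{\left(-83 \right)}} = \frac{-16835 - 3350}{34882 - \frac{195}{-83}} = - \frac{20185}{34882 - - \frac{195}{83}} = - \frac{20185}{34882 + \frac{195}{83}} = - \frac{20185}{\frac{2895401}{83}} = \left(-20185\right) \frac{83}{2895401} = - \frac{1675355}{2895401}$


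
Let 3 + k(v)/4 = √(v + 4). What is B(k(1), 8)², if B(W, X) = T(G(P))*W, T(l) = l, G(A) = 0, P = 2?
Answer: 0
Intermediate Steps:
k(v) = -12 + 4*√(4 + v) (k(v) = -12 + 4*√(v + 4) = -12 + 4*√(4 + v))
B(W, X) = 0 (B(W, X) = 0*W = 0)
B(k(1), 8)² = 0² = 0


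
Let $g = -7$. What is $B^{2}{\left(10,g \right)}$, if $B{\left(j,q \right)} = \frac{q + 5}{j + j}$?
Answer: $\frac{1}{100} \approx 0.01$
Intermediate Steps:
$B{\left(j,q \right)} = \frac{5 + q}{2 j}$
$B^{2}{\left(10,g \right)} = \left(\frac{5 - 7}{2 \cdot 10}\right)^{2} = \left(\frac{1}{2} \cdot \frac{1}{10} \left(-2\right)\right)^{2} = \left(- \frac{1}{10}\right)^{2} = \frac{1}{100}$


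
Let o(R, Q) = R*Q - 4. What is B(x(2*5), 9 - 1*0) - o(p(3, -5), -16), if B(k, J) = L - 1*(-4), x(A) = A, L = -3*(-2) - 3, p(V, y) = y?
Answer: -69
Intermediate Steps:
L = 3 (L = 6 - 3 = 3)
o(R, Q) = -4 + Q*R (o(R, Q) = Q*R - 4 = -4 + Q*R)
B(k, J) = 7 (B(k, J) = 3 - 1*(-4) = 3 + 4 = 7)
B(x(2*5), 9 - 1*0) - o(p(3, -5), -16) = 7 - (-4 - 16*(-5)) = 7 - (-4 + 80) = 7 - 1*76 = 7 - 76 = -69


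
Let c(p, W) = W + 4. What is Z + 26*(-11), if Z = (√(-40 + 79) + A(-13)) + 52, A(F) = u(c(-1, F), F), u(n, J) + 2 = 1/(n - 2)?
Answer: -2597/11 + √39 ≈ -229.85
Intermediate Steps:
c(p, W) = 4 + W
u(n, J) = -2 + 1/(-2 + n) (u(n, J) = -2 + 1/(n - 2) = -2 + 1/(-2 + n))
A(F) = (-3 - 2*F)/(2 + F) (A(F) = (5 - 2*(4 + F))/(-2 + (4 + F)) = (5 + (-8 - 2*F))/(2 + F) = (-3 - 2*F)/(2 + F))
Z = 549/11 + √39 (Z = (√(-40 + 79) + (-3 - 2*(-13))/(2 - 13)) + 52 = (√39 + (-3 + 26)/(-11)) + 52 = (√39 - 1/11*23) + 52 = (√39 - 23/11) + 52 = (-23/11 + √39) + 52 = 549/11 + √39 ≈ 56.154)
Z + 26*(-11) = (549/11 + √39) + 26*(-11) = (549/11 + √39) - 286 = -2597/11 + √39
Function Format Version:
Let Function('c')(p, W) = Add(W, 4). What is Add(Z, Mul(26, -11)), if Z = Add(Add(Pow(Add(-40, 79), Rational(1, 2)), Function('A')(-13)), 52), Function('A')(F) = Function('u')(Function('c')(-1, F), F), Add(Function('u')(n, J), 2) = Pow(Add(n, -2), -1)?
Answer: Add(Rational(-2597, 11), Pow(39, Rational(1, 2))) ≈ -229.85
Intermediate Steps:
Function('c')(p, W) = Add(4, W)
Function('u')(n, J) = Add(-2, Pow(Add(-2, n), -1)) (Function('u')(n, J) = Add(-2, Pow(Add(n, -2), -1)) = Add(-2, Pow(Add(-2, n), -1)))
Function('A')(F) = Mul(Pow(Add(2, F), -1), Add(-3, Mul(-2, F))) (Function('A')(F) = Mul(Pow(Add(-2, Add(4, F)), -1), Add(5, Mul(-2, Add(4, F)))) = Mul(Pow(Add(2, F), -1), Add(5, Add(-8, Mul(-2, F)))) = Mul(Pow(Add(2, F), -1), Add(-3, Mul(-2, F))))
Z = Add(Rational(549, 11), Pow(39, Rational(1, 2))) (Z = Add(Add(Pow(Add(-40, 79), Rational(1, 2)), Mul(Pow(Add(2, -13), -1), Add(-3, Mul(-2, -13)))), 52) = Add(Add(Pow(39, Rational(1, 2)), Mul(Pow(-11, -1), Add(-3, 26))), 52) = Add(Add(Pow(39, Rational(1, 2)), Mul(Rational(-1, 11), 23)), 52) = Add(Add(Pow(39, Rational(1, 2)), Rational(-23, 11)), 52) = Add(Add(Rational(-23, 11), Pow(39, Rational(1, 2))), 52) = Add(Rational(549, 11), Pow(39, Rational(1, 2))) ≈ 56.154)
Add(Z, Mul(26, -11)) = Add(Add(Rational(549, 11), Pow(39, Rational(1, 2))), Mul(26, -11)) = Add(Add(Rational(549, 11), Pow(39, Rational(1, 2))), -286) = Add(Rational(-2597, 11), Pow(39, Rational(1, 2)))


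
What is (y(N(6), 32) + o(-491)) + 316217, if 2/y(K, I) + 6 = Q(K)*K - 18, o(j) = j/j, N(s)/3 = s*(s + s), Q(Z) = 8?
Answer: 269417737/852 ≈ 3.1622e+5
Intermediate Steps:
N(s) = 6*s² (N(s) = 3*(s*(s + s)) = 3*(s*(2*s)) = 3*(2*s²) = 6*s²)
o(j) = 1
y(K, I) = 2/(-24 + 8*K) (y(K, I) = 2/(-6 + (8*K - 18)) = 2/(-6 + (-18 + 8*K)) = 2/(-24 + 8*K))
(y(N(6), 32) + o(-491)) + 316217 = (1/(4*(-3 + 6*6²)) + 1) + 316217 = (1/(4*(-3 + 6*36)) + 1) + 316217 = (1/(4*(-3 + 216)) + 1) + 316217 = ((¼)/213 + 1) + 316217 = ((¼)*(1/213) + 1) + 316217 = (1/852 + 1) + 316217 = 853/852 + 316217 = 269417737/852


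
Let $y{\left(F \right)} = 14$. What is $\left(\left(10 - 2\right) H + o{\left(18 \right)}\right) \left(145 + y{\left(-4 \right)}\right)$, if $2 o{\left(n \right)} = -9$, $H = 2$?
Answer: $\frac{3657}{2} \approx 1828.5$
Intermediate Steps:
$o{\left(n \right)} = - \frac{9}{2}$ ($o{\left(n \right)} = \frac{1}{2} \left(-9\right) = - \frac{9}{2}$)
$\left(\left(10 - 2\right) H + o{\left(18 \right)}\right) \left(145 + y{\left(-4 \right)}\right) = \left(\left(10 - 2\right) 2 - \frac{9}{2}\right) \left(145 + 14\right) = \left(8 \cdot 2 - \frac{9}{2}\right) 159 = \left(16 - \frac{9}{2}\right) 159 = \frac{23}{2} \cdot 159 = \frac{3657}{2}$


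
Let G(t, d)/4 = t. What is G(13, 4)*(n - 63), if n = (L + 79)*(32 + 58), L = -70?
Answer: 38844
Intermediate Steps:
G(t, d) = 4*t
n = 810 (n = (-70 + 79)*(32 + 58) = 9*90 = 810)
G(13, 4)*(n - 63) = (4*13)*(810 - 63) = 52*747 = 38844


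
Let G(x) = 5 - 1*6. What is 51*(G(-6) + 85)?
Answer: 4284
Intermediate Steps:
G(x) = -1 (G(x) = 5 - 6 = -1)
51*(G(-6) + 85) = 51*(-1 + 85) = 51*84 = 4284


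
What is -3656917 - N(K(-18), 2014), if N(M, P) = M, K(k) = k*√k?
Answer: -3656917 + 54*I*√2 ≈ -3.6569e+6 + 76.368*I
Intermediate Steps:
K(k) = k^(3/2)
-3656917 - N(K(-18), 2014) = -3656917 - (-18)^(3/2) = -3656917 - (-54)*I*√2 = -3656917 + 54*I*√2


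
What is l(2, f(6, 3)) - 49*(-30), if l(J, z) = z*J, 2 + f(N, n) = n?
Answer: 1472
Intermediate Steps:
f(N, n) = -2 + n
l(J, z) = J*z
l(2, f(6, 3)) - 49*(-30) = 2*(-2 + 3) - 49*(-30) = 2*1 + 1470 = 2 + 1470 = 1472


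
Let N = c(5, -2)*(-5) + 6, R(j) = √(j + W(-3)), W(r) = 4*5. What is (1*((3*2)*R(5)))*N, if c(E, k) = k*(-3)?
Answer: -720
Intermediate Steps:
W(r) = 20
c(E, k) = -3*k
R(j) = √(20 + j) (R(j) = √(j + 20) = √(20 + j))
N = -24 (N = -3*(-2)*(-5) + 6 = 6*(-5) + 6 = -30 + 6 = -24)
(1*((3*2)*R(5)))*N = (1*((3*2)*√(20 + 5)))*(-24) = (1*(6*√25))*(-24) = (1*(6*5))*(-24) = (1*30)*(-24) = 30*(-24) = -720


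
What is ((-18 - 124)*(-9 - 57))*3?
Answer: 28116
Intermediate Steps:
((-18 - 124)*(-9 - 57))*3 = -142*(-66)*3 = 9372*3 = 28116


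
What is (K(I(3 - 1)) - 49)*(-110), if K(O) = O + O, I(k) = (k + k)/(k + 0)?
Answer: 4950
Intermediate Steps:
I(k) = 2 (I(k) = (2*k)/k = 2)
K(O) = 2*O
(K(I(3 - 1)) - 49)*(-110) = (2*2 - 49)*(-110) = (4 - 49)*(-110) = -45*(-110) = 4950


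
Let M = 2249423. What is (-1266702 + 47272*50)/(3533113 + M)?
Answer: 548449/2891268 ≈ 0.18969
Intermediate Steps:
(-1266702 + 47272*50)/(3533113 + M) = (-1266702 + 47272*50)/(3533113 + 2249423) = (-1266702 + 2363600)/5782536 = 1096898*(1/5782536) = 548449/2891268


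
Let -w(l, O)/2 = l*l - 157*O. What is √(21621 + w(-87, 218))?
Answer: √74935 ≈ 273.74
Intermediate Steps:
w(l, O) = -2*l² + 314*O (w(l, O) = -2*(l*l - 157*O) = -2*(l² - 157*O) = -2*l² + 314*O)
√(21621 + w(-87, 218)) = √(21621 + (-2*(-87)² + 314*218)) = √(21621 + (-2*7569 + 68452)) = √(21621 + (-15138 + 68452)) = √(21621 + 53314) = √74935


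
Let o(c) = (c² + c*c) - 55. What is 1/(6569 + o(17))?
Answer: 1/7092 ≈ 0.00014100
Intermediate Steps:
o(c) = -55 + 2*c² (o(c) = (c² + c²) - 55 = 2*c² - 55 = -55 + 2*c²)
1/(6569 + o(17)) = 1/(6569 + (-55 + 2*17²)) = 1/(6569 + (-55 + 2*289)) = 1/(6569 + (-55 + 578)) = 1/(6569 + 523) = 1/7092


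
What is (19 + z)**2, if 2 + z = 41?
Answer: 3364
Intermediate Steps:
z = 39 (z = -2 + 41 = 39)
(19 + z)**2 = (19 + 39)**2 = 58**2 = 3364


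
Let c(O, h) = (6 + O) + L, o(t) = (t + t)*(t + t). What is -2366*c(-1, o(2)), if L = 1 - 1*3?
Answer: -7098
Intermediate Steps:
L = -2 (L = 1 - 3 = -2)
o(t) = 4*t² (o(t) = (2*t)*(2*t) = 4*t²)
c(O, h) = 4 + O (c(O, h) = (6 + O) - 2 = 4 + O)
-2366*c(-1, o(2)) = -2366*(4 - 1) = -2366*3 = -7098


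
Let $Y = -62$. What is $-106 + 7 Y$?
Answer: $-540$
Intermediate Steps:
$-106 + 7 Y = -106 + 7 \left(-62\right) = -106 - 434 = -540$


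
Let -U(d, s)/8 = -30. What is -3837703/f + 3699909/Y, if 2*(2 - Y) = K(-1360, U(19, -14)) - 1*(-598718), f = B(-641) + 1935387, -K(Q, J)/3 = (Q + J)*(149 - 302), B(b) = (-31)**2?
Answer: -7326711470183/81940438316 ≈ -89.415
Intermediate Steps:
U(d, s) = 240 (U(d, s) = -8*(-30) = 240)
B(b) = 961
K(Q, J) = 459*J + 459*Q (K(Q, J) = -3*(Q + J)*(149 - 302) = -3*(J + Q)*(-153) = -3*(-153*J - 153*Q) = 459*J + 459*Q)
f = 1936348 (f = 961 + 1935387 = 1936348)
Y = -42317 (Y = 2 - ((459*240 + 459*(-1360)) - 1*(-598718))/2 = 2 - ((110160 - 624240) + 598718)/2 = 2 - (-514080 + 598718)/2 = 2 - 1/2*84638 = 2 - 42319 = -42317)
-3837703/f + 3699909/Y = -3837703/1936348 + 3699909/(-42317) = -3837703*1/1936348 + 3699909*(-1/42317) = -3837703/1936348 - 3699909/42317 = -7326711470183/81940438316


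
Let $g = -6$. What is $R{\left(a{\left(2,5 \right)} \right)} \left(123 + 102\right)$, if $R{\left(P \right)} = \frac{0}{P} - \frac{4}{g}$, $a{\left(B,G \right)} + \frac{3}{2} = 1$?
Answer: $150$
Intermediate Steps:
$a{\left(B,G \right)} = - \frac{1}{2}$ ($a{\left(B,G \right)} = - \frac{3}{2} + 1 = - \frac{1}{2}$)
$R{\left(P \right)} = \frac{2}{3}$ ($R{\left(P \right)} = \frac{0}{P} - \frac{4}{-6} = 0 - - \frac{2}{3} = 0 + \frac{2}{3} = \frac{2}{3}$)
$R{\left(a{\left(2,5 \right)} \right)} \left(123 + 102\right) = \frac{2 \left(123 + 102\right)}{3} = \frac{2}{3} \cdot 225 = 150$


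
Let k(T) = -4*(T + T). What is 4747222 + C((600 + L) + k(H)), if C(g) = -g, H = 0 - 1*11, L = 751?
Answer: 4745783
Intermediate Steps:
H = -11 (H = 0 - 11 = -11)
k(T) = -8*T
4747222 + C((600 + L) + k(H)) = 4747222 - ((600 + 751) - 8*(-11)) = 4747222 - (1351 + 88) = 4747222 - 1*1439 = 4747222 - 1439 = 4745783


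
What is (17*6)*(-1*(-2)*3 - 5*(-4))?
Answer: 2652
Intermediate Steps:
(17*6)*(-1*(-2)*3 - 5*(-4)) = 102*(2*3 + 20) = 102*(6 + 20) = 102*26 = 2652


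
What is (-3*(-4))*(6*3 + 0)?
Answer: 216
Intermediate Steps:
(-3*(-4))*(6*3 + 0) = 12*(18 + 0) = 12*18 = 216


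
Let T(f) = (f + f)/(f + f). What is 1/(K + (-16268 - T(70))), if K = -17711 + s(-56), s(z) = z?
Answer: -1/34036 ≈ -2.9381e-5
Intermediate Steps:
T(f) = 1 (T(f) = (2*f)/((2*f)) = (2*f)*(1/(2*f)) = 1)
K = -17767 (K = -17711 - 56 = -17767)
1/(K + (-16268 - T(70))) = 1/(-17767 + (-16268 - 1*1)) = 1/(-17767 + (-16268 - 1)) = 1/(-17767 - 16269) = 1/(-34036) = -1/34036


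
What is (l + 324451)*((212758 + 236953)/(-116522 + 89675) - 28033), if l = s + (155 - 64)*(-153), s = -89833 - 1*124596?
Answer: -1269605467834/471 ≈ -2.6956e+9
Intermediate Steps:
s = -214429 (s = -89833 - 124596 = -214429)
l = -228352 (l = -214429 + (155 - 64)*(-153) = -214429 + 91*(-153) = -214429 - 13923 = -228352)
(l + 324451)*((212758 + 236953)/(-116522 + 89675) - 28033) = (-228352 + 324451)*((212758 + 236953)/(-116522 + 89675) - 28033) = 96099*(449711/(-26847) - 28033) = 96099*(449711*(-1/26847) - 28033) = 96099*(-23669/1413 - 28033) = 96099*(-39634298/1413) = -1269605467834/471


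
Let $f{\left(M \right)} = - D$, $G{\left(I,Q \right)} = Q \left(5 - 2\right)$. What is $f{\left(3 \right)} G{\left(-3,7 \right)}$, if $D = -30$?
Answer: $630$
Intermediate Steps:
$G{\left(I,Q \right)} = 3 Q$ ($G{\left(I,Q \right)} = Q 3 = 3 Q$)
$f{\left(M \right)} = 30$ ($f{\left(M \right)} = \left(-1\right) \left(-30\right) = 30$)
$f{\left(3 \right)} G{\left(-3,7 \right)} = 30 \cdot 3 \cdot 7 = 30 \cdot 21 = 630$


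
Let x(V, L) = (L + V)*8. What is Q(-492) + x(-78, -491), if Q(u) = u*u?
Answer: 237512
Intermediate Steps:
x(V, L) = 8*L + 8*V
Q(u) = u**2
Q(-492) + x(-78, -491) = (-492)**2 + (8*(-491) + 8*(-78)) = 242064 + (-3928 - 624) = 242064 - 4552 = 237512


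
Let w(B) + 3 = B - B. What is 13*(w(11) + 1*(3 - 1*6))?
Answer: -78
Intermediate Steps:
w(B) = -3 (w(B) = -3 + (B - B) = -3 + 0 = -3)
13*(w(11) + 1*(3 - 1*6)) = 13*(-3 + 1*(3 - 1*6)) = 13*(-3 + 1*(3 - 6)) = 13*(-3 + 1*(-3)) = 13*(-3 - 3) = 13*(-6) = -78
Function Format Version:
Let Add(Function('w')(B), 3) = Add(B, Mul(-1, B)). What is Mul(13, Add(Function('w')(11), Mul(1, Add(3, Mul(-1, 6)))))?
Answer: -78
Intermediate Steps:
Function('w')(B) = -3 (Function('w')(B) = Add(-3, Add(B, Mul(-1, B))) = Add(-3, 0) = -3)
Mul(13, Add(Function('w')(11), Mul(1, Add(3, Mul(-1, 6))))) = Mul(13, Add(-3, Mul(1, Add(3, Mul(-1, 6))))) = Mul(13, Add(-3, Mul(1, Add(3, -6)))) = Mul(13, Add(-3, Mul(1, -3))) = Mul(13, Add(-3, -3)) = Mul(13, -6) = -78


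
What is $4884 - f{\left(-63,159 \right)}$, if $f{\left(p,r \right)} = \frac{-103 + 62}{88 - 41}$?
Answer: $\frac{229589}{47} \approx 4884.9$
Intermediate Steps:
$f{\left(p,r \right)} = - \frac{41}{47}$
$4884 - f{\left(-63,159 \right)} = 4884 - - \frac{41}{47} = 4884 + \frac{41}{47} = \frac{229589}{47}$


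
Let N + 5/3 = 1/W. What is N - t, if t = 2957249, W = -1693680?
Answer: -5008636309121/1693680 ≈ -2.9573e+6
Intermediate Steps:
N = -2822801/1693680 (N = -5/3 + 1/(-1693680) = -5/3 - 1/1693680 = -2822801/1693680 ≈ -1.6667)
N - t = -2822801/1693680 - 1*2957249 = -2822801/1693680 - 2957249 = -5008636309121/1693680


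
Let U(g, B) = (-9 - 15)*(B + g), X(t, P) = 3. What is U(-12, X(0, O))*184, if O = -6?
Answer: 39744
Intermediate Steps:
U(g, B) = -24*B - 24*g (U(g, B) = -24*(B + g) = -24*B - 24*g)
U(-12, X(0, O))*184 = (-24*3 - 24*(-12))*184 = (-72 + 288)*184 = 216*184 = 39744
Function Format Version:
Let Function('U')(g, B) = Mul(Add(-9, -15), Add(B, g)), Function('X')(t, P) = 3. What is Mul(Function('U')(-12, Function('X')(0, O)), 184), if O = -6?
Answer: 39744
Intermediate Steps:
Function('U')(g, B) = Add(Mul(-24, B), Mul(-24, g)) (Function('U')(g, B) = Mul(-24, Add(B, g)) = Add(Mul(-24, B), Mul(-24, g)))
Mul(Function('U')(-12, Function('X')(0, O)), 184) = Mul(Add(Mul(-24, 3), Mul(-24, -12)), 184) = Mul(Add(-72, 288), 184) = Mul(216, 184) = 39744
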